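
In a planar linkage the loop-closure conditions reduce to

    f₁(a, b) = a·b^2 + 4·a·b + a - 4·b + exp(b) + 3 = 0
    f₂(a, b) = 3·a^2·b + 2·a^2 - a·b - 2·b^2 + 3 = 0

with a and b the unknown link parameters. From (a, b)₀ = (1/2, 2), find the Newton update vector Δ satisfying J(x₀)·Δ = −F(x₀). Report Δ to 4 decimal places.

At (1/2, 2): F = (8.889056, -4.0000).
Jacobian J = [[b^2 + 4·b + 1, 2·a·b + 4·a + exp(b) - 4], [6·a·b + 4·a - b, 3·a^2 - a - 4·b]].
At the point, J = [[13.0000, 7.389056], [6.0000, -7.7500]] (det J = -145.084337).
Solving J·Δ = −F gives Δ = (-0.2711, -0.7260).

(-0.2711, -0.7260)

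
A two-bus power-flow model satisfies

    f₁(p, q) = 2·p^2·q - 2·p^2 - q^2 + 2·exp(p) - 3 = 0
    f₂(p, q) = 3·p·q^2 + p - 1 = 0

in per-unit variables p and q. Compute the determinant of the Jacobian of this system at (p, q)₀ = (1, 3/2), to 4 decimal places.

74.6791

J = [[4·p·q - 4·p + 2·exp(p), 2·p^2 - 2·q], [3·q^2 + 1, 6·p·q]].
At the point, J = [[7.436564, -1.0000], [7.7500, 9.0000]].
det J = 74.6791.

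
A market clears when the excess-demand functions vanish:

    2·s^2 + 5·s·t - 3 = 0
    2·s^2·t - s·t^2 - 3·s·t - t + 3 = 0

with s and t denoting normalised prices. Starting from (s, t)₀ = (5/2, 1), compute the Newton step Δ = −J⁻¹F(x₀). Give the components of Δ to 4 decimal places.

(-0.8694, -0.7167)

At (5/2, 1): F = (22.0000, 4.5000).
Jacobian J = [[4·s + 5·t, 5·s], [4·s·t - t^2 - 3·t, 2·s^2 - 2·s·t - 3·s - 1]].
At the point, J = [[15.0000, 12.5000], [6.0000, -1.0000]] (det J = -90.0000).
Solving J·Δ = −F gives Δ = (-0.8694, -0.7167).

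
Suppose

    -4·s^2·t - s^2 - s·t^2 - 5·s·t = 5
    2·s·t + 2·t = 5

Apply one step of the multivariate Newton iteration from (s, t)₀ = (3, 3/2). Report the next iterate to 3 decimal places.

At (3, 3/2): F = (-97.250, 7.000).
Jacobian J = [[-8·s·t - 2·s - t^2 - 5·t, -4·s^2 - 2·s·t - 5·s], [2·t, 2·s + 2]].
At the point, J = [[-51.750, -60.000], [3.000, 8.000]] (det J = -234.000).
Solving J·Δ = −F gives Δ = (-1.530, -0.301).
Then the next iterate is (s, t)₁ = (1.470, 1.199).

(1.470, 1.199)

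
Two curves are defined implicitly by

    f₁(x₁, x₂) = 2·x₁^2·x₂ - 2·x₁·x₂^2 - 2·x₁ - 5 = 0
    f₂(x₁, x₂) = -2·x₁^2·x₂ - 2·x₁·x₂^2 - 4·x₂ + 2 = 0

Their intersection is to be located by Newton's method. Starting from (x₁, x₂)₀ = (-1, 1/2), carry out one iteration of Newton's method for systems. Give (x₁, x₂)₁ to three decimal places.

(-1.667, 0.125)

At (-1, 1/2): F = (-1.500, -0.500).
Jacobian J = [[4·x₁·x₂ - 2·x₂^2 - 2, 2·x₁^2 - 4·x₁·x₂], [-4·x₁·x₂ - 2·x₂^2, -2·x₁^2 - 4·x₁·x₂ - 4]].
At the point, J = [[-4.500, 4.000], [1.500, -4.000]] (det J = 12.000).
Solving J·Δ = −F gives Δ = (-0.667, -0.375).
Then the next iterate is (x₁, x₂)₁ = (-1.667, 0.125).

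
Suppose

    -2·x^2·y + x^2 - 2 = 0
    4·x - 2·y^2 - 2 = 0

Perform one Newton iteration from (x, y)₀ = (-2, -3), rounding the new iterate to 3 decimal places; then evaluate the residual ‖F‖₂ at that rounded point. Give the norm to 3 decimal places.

At (-2, -3): F = (26.000, -28.000).
Jacobian J = [[-4·x·y + 2·x, -2·x^2], [4, -4·y]].
At the point, J = [[-28.000, -8.000], [4.000, 12.000]] (det J = -304.000).
Solving J·Δ = −F gives Δ = (0.289, 2.237).
Then the next iterate is (x, y)₁ = (-1.711, -0.763).
Re-evaluating at (-1.711, -0.763): F = (5.39492, -10.00834), so ‖F‖₂ = 11.370.

11.370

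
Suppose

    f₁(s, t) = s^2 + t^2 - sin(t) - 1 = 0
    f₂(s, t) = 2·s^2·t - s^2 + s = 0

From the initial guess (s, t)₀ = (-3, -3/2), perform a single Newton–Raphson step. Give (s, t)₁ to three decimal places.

(-0.352, -3.011)

At (-3, -3/2): F = (11.24749, -39.000).
Jacobian J = [[2·s, 2·t - cos(t)], [4·s·t - 2·s + 1, 2·s^2]].
At the point, J = [[-6.000, -3.07074], [25.000, 18.000]] (det J = -31.23157).
Solving J·Δ = −F gives Δ = (2.648, -1.511).
Then the next iterate is (s, t)₁ = (-0.352, -3.011).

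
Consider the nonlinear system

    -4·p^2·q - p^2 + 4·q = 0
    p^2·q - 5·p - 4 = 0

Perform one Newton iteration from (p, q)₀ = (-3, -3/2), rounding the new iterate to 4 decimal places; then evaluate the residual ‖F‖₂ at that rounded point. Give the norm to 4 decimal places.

At (-3, -3/2): F = (39.0000, -2.5000).
Jacobian J = [[-8·p·q - 2·p, -4·p^2 + 4], [2·p·q - 5, p^2]].
At the point, J = [[-30.0000, -32.0000], [4.0000, 9.0000]] (det J = -142.0000).
Solving J·Δ = −F gives Δ = (1.9085, -0.5704).
Then the next iterate is (p, q)₁ = (-1.0915, -2.0704).
Re-evaluating at (-1.0915, -2.0704): F = (0.393496, -1.009117), so ‖F‖₂ = 1.0831.

1.0831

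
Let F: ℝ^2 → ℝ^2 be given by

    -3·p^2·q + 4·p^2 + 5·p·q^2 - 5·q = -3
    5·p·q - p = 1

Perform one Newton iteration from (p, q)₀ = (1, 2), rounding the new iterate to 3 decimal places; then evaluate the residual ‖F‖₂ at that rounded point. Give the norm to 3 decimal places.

35.483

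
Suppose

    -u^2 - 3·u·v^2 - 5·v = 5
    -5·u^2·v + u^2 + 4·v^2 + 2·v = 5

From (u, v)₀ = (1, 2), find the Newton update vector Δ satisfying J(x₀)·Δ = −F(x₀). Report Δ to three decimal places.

(-0.537, -1.205)

At (1, 2): F = (-28.000, 6.000).
Jacobian J = [[-2·u - 3·v^2, -6·u·v - 5], [-10·u·v + 2·u, -5·u^2 + 8·v + 2]].
At the point, J = [[-14.000, -17.000], [-18.000, 13.000]] (det J = -488.000).
Solving J·Δ = −F gives Δ = (-0.537, -1.205).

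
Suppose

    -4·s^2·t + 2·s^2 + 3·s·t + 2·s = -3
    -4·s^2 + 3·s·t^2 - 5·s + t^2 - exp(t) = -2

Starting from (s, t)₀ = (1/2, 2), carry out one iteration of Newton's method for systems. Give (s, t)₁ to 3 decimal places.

(-3.209, 5.836)

At (1/2, 2): F = (5.500, 1.11094).
Jacobian J = [[-8·s·t + 4·s + 3·t + 2, -4·s^2 + 3·s], [-8·s + 3·t^2 - 5, 6·s·t + 2·t - exp(t)]].
At the point, J = [[2.000, 0.500], [3.000, 2.61094]] (det J = 3.72189).
Solving J·Δ = −F gives Δ = (-3.709, 3.836).
Then the next iterate is (s, t)₁ = (-3.209, 5.836).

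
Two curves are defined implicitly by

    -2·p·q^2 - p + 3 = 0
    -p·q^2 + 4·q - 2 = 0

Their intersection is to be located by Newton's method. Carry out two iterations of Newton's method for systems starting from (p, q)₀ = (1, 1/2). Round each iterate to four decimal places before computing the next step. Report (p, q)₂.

(1.5452, 0.6818)

At (1, 1/2): F = (1.5000, -0.2500).
Jacobian J = [[-2·q^2 - 1, -4·p·q], [-q^2, -2·p·q + 4]].
At the point, J = [[-1.5000, -2.0000], [-0.2500, 3.0000]] (det J = -5.0000).
Solving J·Δ = −F gives Δ = (0.8000, 0.1500).
Then the next iterate is (p, q)₁ = (1.8000, 0.6500).
Round to (1.8000, 0.6500) and repeat: F = (-0.3210, -0.1605), J = [[-1.8450, -4.6800], [-0.4225, 1.6600]].
Δ = (-0.2548, 0.0318), so (p, q)₂ = (1.5452, 0.6818).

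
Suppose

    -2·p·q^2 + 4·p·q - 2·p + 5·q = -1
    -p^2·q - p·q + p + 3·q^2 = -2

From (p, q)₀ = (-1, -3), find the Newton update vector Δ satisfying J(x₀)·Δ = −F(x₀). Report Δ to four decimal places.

At (-1, -3): F = (18.0000, 28.0000).
Jacobian J = [[-2·q^2 + 4·q - 2, -4·p·q + 4·p + 5], [-2·p·q - q + 1, -p^2 - p + 6·q]].
At the point, J = [[-32.0000, -11.0000], [-2.0000, -18.0000]] (det J = 554.0000).
Solving J·Δ = −F gives Δ = (0.0289, 1.5523).

(0.0289, 1.5523)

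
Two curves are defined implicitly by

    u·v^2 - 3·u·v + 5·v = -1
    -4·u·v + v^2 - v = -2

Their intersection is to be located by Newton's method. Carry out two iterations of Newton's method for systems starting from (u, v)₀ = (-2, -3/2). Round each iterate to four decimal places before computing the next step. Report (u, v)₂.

At (-2, -3/2): F = (-20.0000, -6.2500).
Jacobian J = [[v^2 - 3·v, 2·u·v - 3·u + 5], [-4·v, -4·u + 2·v - 1]].
At the point, J = [[6.7500, 17.0000], [6.0000, 4.0000]] (det J = -75.0000).
Solving J·Δ = −F gives Δ = (0.3500, 1.0375).
Then the next iterate is (u, v)₁ = (-1.6500, -0.4625).
Round to (-1.6500, -0.4625) and repeat: F = (-3.954820, -0.376094), J = [[1.601406, 11.476250], [1.8500, 4.6750]].
Δ = (-1.0312, 0.4885), so (u, v)₂ = (-2.6812, 0.0260).

(-2.6812, 0.0260)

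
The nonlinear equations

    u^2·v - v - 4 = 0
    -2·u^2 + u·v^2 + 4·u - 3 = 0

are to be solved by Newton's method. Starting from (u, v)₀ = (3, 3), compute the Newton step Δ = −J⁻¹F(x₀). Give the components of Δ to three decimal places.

At (3, 3): F = (20.000, 18.000).
Jacobian J = [[2·u·v, u^2 - 1], [-4·u + v^2 + 4, 2·u·v]].
At the point, J = [[18.000, 8.000], [1.000, 18.000]] (det J = 316.000).
Solving J·Δ = −F gives Δ = (-0.684, -0.962).

(-0.684, -0.962)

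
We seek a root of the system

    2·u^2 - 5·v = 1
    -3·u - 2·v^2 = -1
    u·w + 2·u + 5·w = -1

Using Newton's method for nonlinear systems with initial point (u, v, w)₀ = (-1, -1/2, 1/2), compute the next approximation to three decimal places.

At (-1, -1/2, 1/2): F = (3.500, 3.500, 1.000).
Jacobian J = [[4·u, -5, 0], [-3, -4·v, 0], [w + 2, 0, u + 5]].
At the point, J = [[-4.000, -5.000, 0.000], [-3.000, 2.000, 0.000], [2.500, 0.000, 4.000]] (det J = -92.000).
Solving J·Δ = −F gives Δ = (1.065, -0.152, -0.916).
Then the next iterate is (u, v, w)₁ = (0.065, -0.652, -0.416).

(0.065, -0.652, -0.416)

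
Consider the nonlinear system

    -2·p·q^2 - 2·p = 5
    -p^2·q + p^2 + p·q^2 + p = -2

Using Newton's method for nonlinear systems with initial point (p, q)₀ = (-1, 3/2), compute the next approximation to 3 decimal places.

At (-1, 3/2): F = (1.500, -1.750).
Jacobian J = [[-2·q^2 - 2, -4·p·q], [-2·p·q + 2·p + q^2 + 1, -p^2 + 2·p·q]].
At the point, J = [[-6.500, 6.000], [4.250, -4.000]] (det J = 0.500).
Solving J·Δ = −F gives Δ = (-9.000, -10.000).
Then the next iterate is (p, q)₁ = (-10.000, -8.500).

(-10.000, -8.500)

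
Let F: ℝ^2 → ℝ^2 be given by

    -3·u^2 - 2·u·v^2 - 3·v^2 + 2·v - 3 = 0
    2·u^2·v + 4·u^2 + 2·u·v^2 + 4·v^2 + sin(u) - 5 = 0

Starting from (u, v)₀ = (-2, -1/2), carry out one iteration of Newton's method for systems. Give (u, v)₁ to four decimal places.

At (-2, -1/2): F = (-15.7500, 6.090703).
Jacobian J = [[-6·u - 2·v^2, -4·u·v - 6·v + 2], [4·u·v + 8·u + 2·v^2 + cos(u), 2·u^2 + 4·u·v + 8·v]].
At the point, J = [[11.5000, 1.0000], [-11.916147, 8.0000]] (det J = 103.916147).
Solving J·Δ = −F gives Δ = (1.2711, 1.1320).
Then the next iterate is (u, v)₁ = (-0.7289, 0.6320).

(-0.7289, 0.6320)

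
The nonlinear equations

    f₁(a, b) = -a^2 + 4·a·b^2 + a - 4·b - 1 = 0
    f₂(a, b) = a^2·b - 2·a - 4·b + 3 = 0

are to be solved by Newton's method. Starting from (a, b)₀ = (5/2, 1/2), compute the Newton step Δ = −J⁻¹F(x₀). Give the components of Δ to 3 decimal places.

(-0.442, 0.487)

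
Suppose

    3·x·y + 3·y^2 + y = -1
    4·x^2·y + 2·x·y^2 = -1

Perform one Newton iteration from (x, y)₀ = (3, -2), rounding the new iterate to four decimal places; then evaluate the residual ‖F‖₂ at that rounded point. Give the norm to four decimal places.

11.1438

At (3, -2): F = (-7.0000, -47.0000).
Jacobian J = [[3·y, 3·x + 6·y + 1], [8·x·y + 2·y^2, 4·x^2 + 4·x·y]].
At the point, J = [[-6.0000, -2.0000], [-40.0000, 12.0000]] (det J = -152.0000).
Solving J·Δ = −F gives Δ = (-1.1711, 0.0132).
Then the next iterate is (x, y)₁ = (1.8289, -1.9868).
Re-evaluating at (1.8289, -1.9868): F = (-0.045653, -11.143687), so ‖F‖₂ = 11.1438.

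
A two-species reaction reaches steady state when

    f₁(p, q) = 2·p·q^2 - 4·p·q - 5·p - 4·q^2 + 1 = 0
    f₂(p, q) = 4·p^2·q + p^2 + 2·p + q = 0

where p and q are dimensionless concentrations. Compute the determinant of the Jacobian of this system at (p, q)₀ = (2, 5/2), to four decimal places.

325.5000

J = [[2·q^2 - 4·q - 5, 4·p·q - 4·p - 8·q], [8·p·q + 2·p + 2, 4·p^2 + 1]].
At the point, J = [[-2.5000, -8.0000], [46.0000, 17.0000]].
det J = 325.5000.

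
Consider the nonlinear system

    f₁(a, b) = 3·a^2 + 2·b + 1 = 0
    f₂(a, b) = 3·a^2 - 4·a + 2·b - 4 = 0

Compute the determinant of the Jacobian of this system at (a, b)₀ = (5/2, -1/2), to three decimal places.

8.000

J = [[6·a, 2], [6·a - 4, 2]].
At the point, J = [[15.000, 2.000], [11.000, 2.000]].
det J = 8.000.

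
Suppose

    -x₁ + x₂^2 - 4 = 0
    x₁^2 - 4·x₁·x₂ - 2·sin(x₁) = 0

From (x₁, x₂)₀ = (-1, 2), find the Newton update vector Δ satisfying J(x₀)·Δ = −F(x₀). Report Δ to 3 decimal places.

(0.961, -0.010)

At (-1, 2): F = (1.000, 10.68294).
Jacobian J = [[-1, 2·x₂], [2·x₁ - 4·x₂ - 2·cos(x₁), -4·x₁]].
At the point, J = [[-1.000, 4.000], [-11.08060, 4.000]] (det J = 40.32242).
Solving J·Δ = −F gives Δ = (0.961, -0.010).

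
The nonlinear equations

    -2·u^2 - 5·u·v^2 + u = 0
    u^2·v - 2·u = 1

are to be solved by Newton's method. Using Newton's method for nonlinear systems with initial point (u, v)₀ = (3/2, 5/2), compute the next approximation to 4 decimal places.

(1.9113, 0.7724)

At (3/2, 5/2): F = (-49.8750, 1.6250).
Jacobian J = [[-4·u - 5·v^2 + 1, -10·u·v], [2·u·v - 2, u^2]].
At the point, J = [[-36.2500, -37.5000], [5.5000, 2.2500]] (det J = 124.6875).
Solving J·Δ = −F gives Δ = (0.4113, -1.7276).
Then the next iterate is (u, v)₁ = (1.9113, 0.7724).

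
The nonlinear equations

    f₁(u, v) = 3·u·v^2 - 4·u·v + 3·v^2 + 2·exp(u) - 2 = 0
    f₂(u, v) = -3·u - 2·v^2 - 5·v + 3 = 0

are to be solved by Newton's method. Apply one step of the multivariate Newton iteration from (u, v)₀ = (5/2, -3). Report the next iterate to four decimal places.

(0.3600, -2.8457)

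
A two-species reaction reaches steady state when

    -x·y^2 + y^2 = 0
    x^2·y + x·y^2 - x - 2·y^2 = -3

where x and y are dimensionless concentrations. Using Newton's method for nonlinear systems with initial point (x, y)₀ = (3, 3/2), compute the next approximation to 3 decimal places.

(1.826, 1.190)

At (3, 3/2): F = (-4.500, 15.750).
Jacobian J = [[-y^2, -2·x·y + 2·y], [2·x·y + y^2 - 1, x^2 + 2·x·y - 4·y]].
At the point, J = [[-2.250, -6.000], [10.250, 12.000]] (det J = 34.500).
Solving J·Δ = −F gives Δ = (-1.174, -0.310).
Then the next iterate is (x, y)₁ = (1.826, 1.190).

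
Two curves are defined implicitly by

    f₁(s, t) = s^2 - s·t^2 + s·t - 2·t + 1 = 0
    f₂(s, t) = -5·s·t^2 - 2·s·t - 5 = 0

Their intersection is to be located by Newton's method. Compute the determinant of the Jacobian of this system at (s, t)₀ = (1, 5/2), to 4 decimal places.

-170.2500

J = [[2·s - t^2 + t, -2·s·t + s - 2], [-5·t^2 - 2·t, -10·s·t - 2·s]].
At the point, J = [[-1.7500, -6.0000], [-36.2500, -27.0000]].
det J = -170.2500.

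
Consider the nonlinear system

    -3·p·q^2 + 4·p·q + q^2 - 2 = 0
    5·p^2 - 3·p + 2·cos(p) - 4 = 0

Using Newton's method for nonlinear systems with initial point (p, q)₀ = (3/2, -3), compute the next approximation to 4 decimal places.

At (3/2, -3): F = (-51.5000, 2.891474).
Jacobian J = [[-3·q^2 + 4·q, -6·p·q + 4·p + 2·q], [10·p - 2·sin(p) - 3, 0]].
At the point, J = [[-39.0000, 27.0000], [10.005010, 0.0000]] (det J = -270.135271).
Solving J·Δ = −F gives Δ = (-0.2890, 1.4900).
Then the next iterate is (p, q)₁ = (1.2110, -1.5100).

(1.2110, -1.5100)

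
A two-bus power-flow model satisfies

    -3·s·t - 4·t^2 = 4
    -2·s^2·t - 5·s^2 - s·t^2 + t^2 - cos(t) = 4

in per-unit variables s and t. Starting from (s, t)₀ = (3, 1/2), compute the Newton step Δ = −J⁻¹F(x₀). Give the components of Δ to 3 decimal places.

(-1.327, -0.578)

At (3, 1/2): F = (-9.500, -59.37758).
Jacobian J = [[-3·t, -3·s - 8·t], [-4·s·t - 10·s - t^2, -2·s^2 - 2·s·t + 2·t + sin(t)]].
At the point, J = [[-1.500, -13.000], [-36.250, -19.52057]] (det J = -441.96914).
Solving J·Δ = −F gives Δ = (-1.327, -0.578).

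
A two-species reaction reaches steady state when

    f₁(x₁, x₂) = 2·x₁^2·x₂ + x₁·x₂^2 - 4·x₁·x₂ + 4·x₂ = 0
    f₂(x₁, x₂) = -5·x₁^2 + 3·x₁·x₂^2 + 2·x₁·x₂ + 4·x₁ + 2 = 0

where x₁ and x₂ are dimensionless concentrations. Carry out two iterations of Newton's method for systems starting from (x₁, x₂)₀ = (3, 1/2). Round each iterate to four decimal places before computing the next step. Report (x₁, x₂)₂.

(1.3526, 0.2384)

At (3, 1/2): F = (5.7500, -25.7500).
Jacobian J = [[4·x₁·x₂ + x₂^2 - 4·x₂, 2·x₁^2 + 2·x₁·x₂ - 4·x₁ + 4], [-10·x₁ + 3·x₂^2 + 2·x₂ + 4, 6·x₁·x₂ + 2·x₁]].
At the point, J = [[4.2500, 13.0000], [-24.2500, 15.0000]] (det J = 379.0000).
Solving J·Δ = −F gives Δ = (-1.1108, -0.0792).
Then the next iterate is (x₁, x₂)₁ = (1.8892, 0.4208).
Round to (1.8892, 0.4208) and repeat: F = (1.841559, -5.695056), J = [[1.673774, 5.171304], [-13.519182, 8.548252]].
Δ = (-0.5366, -0.1824), so (x₁, x₂)₂ = (1.3526, 0.2384).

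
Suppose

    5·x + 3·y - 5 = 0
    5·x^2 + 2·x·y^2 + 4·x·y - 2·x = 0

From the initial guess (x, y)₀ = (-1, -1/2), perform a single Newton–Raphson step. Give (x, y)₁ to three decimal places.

(-0.918, 3.197)

At (-1, -1/2): F = (-11.500, 8.500).
Jacobian J = [[5, 3], [10·x + 2·y^2 + 4·y - 2, 4·x·y + 4·x]].
At the point, J = [[5.000, 3.000], [-13.500, -2.000]] (det J = 30.500).
Solving J·Δ = −F gives Δ = (0.082, 3.697).
Then the next iterate is (x, y)₁ = (-0.918, 3.197).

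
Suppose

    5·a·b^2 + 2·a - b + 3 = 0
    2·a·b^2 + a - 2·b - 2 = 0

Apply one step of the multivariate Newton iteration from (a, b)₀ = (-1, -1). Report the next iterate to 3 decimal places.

(0.615, -1.923)

At (-1, -1): F = (-3.000, -3.000).
Jacobian J = [[5·b^2 + 2, 10·a·b - 1], [2·b^2 + 1, 4·a·b - 2]].
At the point, J = [[7.000, 9.000], [3.000, 2.000]] (det J = -13.000).
Solving J·Δ = −F gives Δ = (1.615, -0.923).
Then the next iterate is (a, b)₁ = (0.615, -1.923).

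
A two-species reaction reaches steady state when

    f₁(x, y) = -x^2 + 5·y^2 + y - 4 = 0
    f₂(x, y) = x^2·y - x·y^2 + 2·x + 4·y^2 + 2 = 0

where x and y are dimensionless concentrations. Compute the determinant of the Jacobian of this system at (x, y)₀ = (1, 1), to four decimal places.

J = [[-2·x, 10·y + 1], [2·x·y - y^2 + 2, x^2 - 2·x·y + 8·y]].
At the point, J = [[-2.0000, 11.0000], [3.0000, 7.0000]].
det J = -47.0000.

-47.0000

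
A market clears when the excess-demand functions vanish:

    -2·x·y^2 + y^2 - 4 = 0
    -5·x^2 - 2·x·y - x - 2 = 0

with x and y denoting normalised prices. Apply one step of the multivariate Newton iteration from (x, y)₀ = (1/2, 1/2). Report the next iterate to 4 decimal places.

At (1/2, 1/2): F = (-4.0000, -4.2500).
Jacobian J = [[-2·y^2, -4·x·y + 2·y], [-10·x - 2·y - 1, -2·x]].
At the point, J = [[-0.5000, 0.0000], [-7.0000, -1.0000]] (det J = 0.5000).
Solving J·Δ = −F gives Δ = (-8.0000, 51.7500).
Then the next iterate is (x, y)₁ = (-7.5000, 52.2500).

(-7.5000, 52.2500)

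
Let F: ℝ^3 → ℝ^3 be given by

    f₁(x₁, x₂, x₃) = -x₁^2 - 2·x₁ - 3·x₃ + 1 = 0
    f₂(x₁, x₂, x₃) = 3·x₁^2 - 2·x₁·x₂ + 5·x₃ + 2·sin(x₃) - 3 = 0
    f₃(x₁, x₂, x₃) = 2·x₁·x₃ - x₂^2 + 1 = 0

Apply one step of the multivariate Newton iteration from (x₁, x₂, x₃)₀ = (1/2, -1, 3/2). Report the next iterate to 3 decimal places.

(0.427, -0.885, -0.010)

At (1/2, -1, 3/2): F = (-4.750, 8.24499, 1.500).
Jacobian J = [[-2·x₁ - 2, 0, -3], [6·x₁ - 2·x₂, -2·x₁, 2·cos(x₃) + 5], [2·x₃, -2·x₂, 2·x₁]].
At the point, J = [[-3.000, 0.000, -3.000], [5.000, -1.000, 5.14147], [3.000, 2.000, 1.000]] (det J = -5.15115).
Solving J·Δ = −F gives Δ = (-0.073, 0.115, -1.510).
Then the next iterate is (x₁, x₂, x₃)₁ = (0.427, -0.885, -0.010).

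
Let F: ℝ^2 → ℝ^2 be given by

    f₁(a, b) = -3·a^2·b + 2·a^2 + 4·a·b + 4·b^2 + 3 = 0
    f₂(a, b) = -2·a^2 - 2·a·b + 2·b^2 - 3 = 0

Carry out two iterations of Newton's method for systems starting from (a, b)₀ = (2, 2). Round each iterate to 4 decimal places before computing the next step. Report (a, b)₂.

(2.1788, -0.6186)

At (2, 2): F = (19.0000, -11.0000).
Jacobian J = [[-6·a·b + 4·a + 4·b, -3·a^2 + 4·a + 8·b], [-4·a - 2·b, -2·a + 4·b]].
At the point, J = [[-8.0000, 12.0000], [-12.0000, 4.0000]] (det J = 112.0000).
Solving J·Δ = −F gives Δ = (-1.8571, -2.8214).
Then the next iterate is (a, b)₁ = (0.1429, -0.8214).
Round to (0.1429, -0.8214) and repeat: F = (5.320440, -1.456689), J = [[-2.009732, -6.060861], [1.0712, -3.5714]].
Δ = (2.0359, 0.2028), so (a, b)₂ = (2.1788, -0.6186).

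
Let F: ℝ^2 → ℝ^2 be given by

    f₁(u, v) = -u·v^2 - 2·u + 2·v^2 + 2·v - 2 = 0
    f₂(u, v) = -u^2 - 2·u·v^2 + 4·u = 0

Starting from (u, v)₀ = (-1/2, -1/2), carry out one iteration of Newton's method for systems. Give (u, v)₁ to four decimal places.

At (-1/2, -1/2): F = (-1.3750, -2.0000).
Jacobian J = [[-v^2 - 2, -2·u·v + 4·v + 2], [-2·u - 2·v^2 + 4, -4·u·v]].
At the point, J = [[-2.2500, -0.5000], [4.5000, -1.0000]] (det J = 4.5000).
Solving J·Δ = −F gives Δ = (-0.0833, -2.3750).
Then the next iterate is (u, v)₁ = (-0.5833, -2.8750).

(-0.5833, -2.8750)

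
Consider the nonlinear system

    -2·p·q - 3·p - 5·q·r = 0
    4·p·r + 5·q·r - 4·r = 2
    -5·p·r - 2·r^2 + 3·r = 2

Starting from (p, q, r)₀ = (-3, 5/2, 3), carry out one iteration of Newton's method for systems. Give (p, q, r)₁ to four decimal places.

(-1.3450, 1.6525, 1.4710)

At (-3, 5/2, 3): F = (-13.5000, -12.5000, 34.0000).
Jacobian J = [[-2·q - 3, -2·p - 5·r, -5·q], [4·r, 5·r, 4·p + 5·q - 4], [-5·r, 0, -5·p - 4·r + 3]].
At the point, J = [[-8.0000, -9.0000, -12.5000], [12.0000, 15.0000, -3.5000], [-15.0000, 0.0000, 6.0000]] (det J = -3357.0000).
Solving J·Δ = −F gives Δ = (1.6550, -0.8475, -1.5290).
Then the next iterate is (p, q, r)₁ = (-1.3450, 1.6525, 1.4710).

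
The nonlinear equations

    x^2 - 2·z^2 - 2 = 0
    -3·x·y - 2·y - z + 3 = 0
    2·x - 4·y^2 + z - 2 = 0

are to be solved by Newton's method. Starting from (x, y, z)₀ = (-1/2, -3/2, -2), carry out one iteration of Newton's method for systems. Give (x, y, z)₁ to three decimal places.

(-1.396, -0.276, -0.893)

At (-1/2, -3/2, -2): F = (-9.750, 5.750, -14.000).
Jacobian J = [[2·x, 0, -4·z], [-3·y, -3·x - 2, -1], [2, -8·y, 1]].
At the point, J = [[-1.000, 0.000, 8.000], [4.500, -0.500, -1.000], [2.000, 12.000, 1.000]] (det J = 428.500).
Solving J·Δ = −F gives Δ = (-0.896, 1.224, 1.107).
Then the next iterate is (x, y, z)₁ = (-1.396, -0.276, -0.893).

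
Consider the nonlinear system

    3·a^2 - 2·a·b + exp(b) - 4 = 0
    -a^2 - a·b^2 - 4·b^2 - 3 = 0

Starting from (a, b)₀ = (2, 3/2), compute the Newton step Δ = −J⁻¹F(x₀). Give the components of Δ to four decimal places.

(-0.6717, -0.9057)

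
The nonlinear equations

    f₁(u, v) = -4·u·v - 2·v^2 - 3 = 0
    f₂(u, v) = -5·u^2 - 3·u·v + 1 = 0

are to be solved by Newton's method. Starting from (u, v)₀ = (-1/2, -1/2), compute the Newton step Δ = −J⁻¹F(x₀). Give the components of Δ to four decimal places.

At (-1/2, -1/2): F = (-4.5000, -1.0000).
Jacobian J = [[-4·v, -4·u - 4·v], [-10·u - 3·v, -3·u]].
At the point, J = [[2.0000, 4.0000], [6.5000, 1.5000]] (det J = -23.0000).
Solving J·Δ = −F gives Δ = (-0.1196, 1.1848).

(-0.1196, 1.1848)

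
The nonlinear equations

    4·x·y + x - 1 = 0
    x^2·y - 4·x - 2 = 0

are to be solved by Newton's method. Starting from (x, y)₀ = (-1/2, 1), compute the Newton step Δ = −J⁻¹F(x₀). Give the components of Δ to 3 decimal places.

(-0.043, -1.857)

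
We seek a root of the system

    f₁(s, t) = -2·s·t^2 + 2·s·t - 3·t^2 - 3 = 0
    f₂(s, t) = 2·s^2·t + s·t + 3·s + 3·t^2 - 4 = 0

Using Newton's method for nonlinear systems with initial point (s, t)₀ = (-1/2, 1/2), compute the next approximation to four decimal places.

(2.4167, -0.3472)

At (-1/2, 1/2): F = (-4.0000, -4.7500).
Jacobian J = [[-2·t^2 + 2·t, -4·s·t + 2·s - 6·t], [4·s·t + t + 3, 2·s^2 + s + 6·t]].
At the point, J = [[0.5000, -3.0000], [2.5000, 3.0000]] (det J = 9.0000).
Solving J·Δ = −F gives Δ = (2.9167, -0.8472).
Then the next iterate is (s, t)₁ = (2.4167, -0.3472).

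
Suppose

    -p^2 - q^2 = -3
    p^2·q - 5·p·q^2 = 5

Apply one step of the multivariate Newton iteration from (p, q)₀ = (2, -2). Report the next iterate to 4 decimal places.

(1.8750, -0.8750)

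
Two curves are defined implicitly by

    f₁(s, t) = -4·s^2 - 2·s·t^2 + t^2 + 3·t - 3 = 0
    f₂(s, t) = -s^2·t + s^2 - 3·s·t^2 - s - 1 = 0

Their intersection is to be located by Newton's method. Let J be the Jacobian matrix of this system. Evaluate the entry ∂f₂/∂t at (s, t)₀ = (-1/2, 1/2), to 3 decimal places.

1.250

∂f₂/∂t = -s^2 - 6·s·t.
At (-1/2, 1/2) this is 1.250.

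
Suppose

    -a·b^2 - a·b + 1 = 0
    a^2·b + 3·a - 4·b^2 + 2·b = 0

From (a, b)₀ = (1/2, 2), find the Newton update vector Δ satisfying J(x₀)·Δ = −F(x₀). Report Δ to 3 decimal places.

(-0.026, -0.737)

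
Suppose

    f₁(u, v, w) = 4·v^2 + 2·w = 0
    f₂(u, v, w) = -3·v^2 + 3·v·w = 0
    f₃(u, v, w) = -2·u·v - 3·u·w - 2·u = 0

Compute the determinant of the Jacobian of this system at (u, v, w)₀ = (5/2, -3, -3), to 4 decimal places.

2574.0000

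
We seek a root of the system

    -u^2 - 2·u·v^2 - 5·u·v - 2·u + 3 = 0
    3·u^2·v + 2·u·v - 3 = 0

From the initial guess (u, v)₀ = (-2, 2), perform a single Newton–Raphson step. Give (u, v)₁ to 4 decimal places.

At (-2, 2): F = (39.0000, 13.0000).
Jacobian J = [[-2·u - 2·v^2 - 5·v - 2, -4·u·v - 5·u], [6·u·v + 2·v, 3·u^2 + 2·u]].
At the point, J = [[-16.0000, 26.0000], [-20.0000, 8.0000]] (det J = 392.0000).
Solving J·Δ = −F gives Δ = (0.0663, -1.4592).
Then the next iterate is (u, v)₁ = (-1.9337, 0.5408).

(-1.9337, 0.5408)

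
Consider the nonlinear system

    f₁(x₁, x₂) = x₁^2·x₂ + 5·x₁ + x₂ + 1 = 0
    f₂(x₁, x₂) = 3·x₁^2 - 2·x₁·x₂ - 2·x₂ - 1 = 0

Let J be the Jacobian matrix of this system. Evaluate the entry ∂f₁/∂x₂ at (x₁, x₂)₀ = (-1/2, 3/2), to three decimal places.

∂f₁/∂x₂ = x₁^2 + 1.
At (-1/2, 3/2) this is 1.250.

1.250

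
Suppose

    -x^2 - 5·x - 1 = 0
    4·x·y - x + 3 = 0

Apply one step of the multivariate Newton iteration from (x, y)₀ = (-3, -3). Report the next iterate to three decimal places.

(-8.000, 5.917)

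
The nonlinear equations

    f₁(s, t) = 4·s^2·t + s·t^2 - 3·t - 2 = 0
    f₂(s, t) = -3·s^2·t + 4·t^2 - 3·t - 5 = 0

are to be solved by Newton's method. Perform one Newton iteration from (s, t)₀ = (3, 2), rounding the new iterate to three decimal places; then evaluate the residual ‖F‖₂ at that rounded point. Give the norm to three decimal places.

23.560

At (3, 2): F = (76.000, -49.000).
Jacobian J = [[8·s·t + t^2, 4·s^2 + 2·s·t - 3], [-6·s·t, -3·s^2 + 8·t - 3]].
At the point, J = [[52.000, 45.000], [-36.000, -14.000]] (det J = 892.000).
Solving J·Δ = −F gives Δ = (-1.279, -0.211).
Then the next iterate is (s, t)₁ = (1.721, 1.789).
Re-evaluating at (1.721, 1.789): F = (19.33603, -13.46112), so ‖F‖₂ = 23.560.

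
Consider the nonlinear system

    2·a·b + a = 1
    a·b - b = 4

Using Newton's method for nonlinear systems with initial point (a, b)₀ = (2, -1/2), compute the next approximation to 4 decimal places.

(-6.5000, -0.2500)

At (2, -1/2): F = (-1.0000, -4.5000).
Jacobian J = [[2·b + 1, 2·a], [b, a - 1]].
At the point, J = [[0.0000, 4.0000], [-0.5000, 1.0000]] (det J = 2.0000).
Solving J·Δ = −F gives Δ = (-8.5000, 0.2500).
Then the next iterate is (a, b)₁ = (-6.5000, -0.2500).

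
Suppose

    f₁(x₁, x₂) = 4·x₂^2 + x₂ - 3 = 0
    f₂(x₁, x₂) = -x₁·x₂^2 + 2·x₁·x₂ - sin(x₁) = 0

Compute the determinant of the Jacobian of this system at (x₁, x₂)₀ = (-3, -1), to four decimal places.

-14.0701

J = [[0, 8·x₂ + 1], [-x₂^2 + 2·x₂ - cos(x₁), -2·x₁·x₂ + 2·x₁]].
At the point, J = [[0.0000, -7.0000], [-2.010008, -12.0000]].
det J = -14.0701.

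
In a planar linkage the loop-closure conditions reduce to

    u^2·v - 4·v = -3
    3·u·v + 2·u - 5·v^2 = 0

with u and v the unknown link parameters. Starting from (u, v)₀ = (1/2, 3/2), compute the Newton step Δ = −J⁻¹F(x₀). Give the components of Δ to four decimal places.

At (1/2, 3/2): F = (-2.6250, -8.0000).
Jacobian J = [[2·u·v, u^2 - 4], [3·v + 2, 3·u - 10·v]].
At the point, J = [[1.5000, -3.7500], [6.5000, -13.5000]] (det J = 4.1250).
Solving J·Δ = −F gives Δ = (-1.3182, -1.2273).

(-1.3182, -1.2273)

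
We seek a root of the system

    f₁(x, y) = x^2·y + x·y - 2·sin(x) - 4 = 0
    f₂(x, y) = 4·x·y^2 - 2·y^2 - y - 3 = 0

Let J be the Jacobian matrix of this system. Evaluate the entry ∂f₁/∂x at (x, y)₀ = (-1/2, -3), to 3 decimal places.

∂f₁/∂x = 2·x·y + y - 2·cos(x).
At (-1/2, -3) this is -1.755.

-1.755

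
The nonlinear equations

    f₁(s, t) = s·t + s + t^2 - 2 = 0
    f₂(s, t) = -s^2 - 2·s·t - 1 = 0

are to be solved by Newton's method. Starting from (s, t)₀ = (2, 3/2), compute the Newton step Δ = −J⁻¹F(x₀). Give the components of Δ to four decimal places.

(-1.3600, -0.3700)

At (2, 3/2): F = (5.2500, -11.0000).
Jacobian J = [[t + 1, s + 2·t], [-2·s - 2·t, -2·s]].
At the point, J = [[2.5000, 5.0000], [-7.0000, -4.0000]] (det J = 25.0000).
Solving J·Δ = −F gives Δ = (-1.3600, -0.3700).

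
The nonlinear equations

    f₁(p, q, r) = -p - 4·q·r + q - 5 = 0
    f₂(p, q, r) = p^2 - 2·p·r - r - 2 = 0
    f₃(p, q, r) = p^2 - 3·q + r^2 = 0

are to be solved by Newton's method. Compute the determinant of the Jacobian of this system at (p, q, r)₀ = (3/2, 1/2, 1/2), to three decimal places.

38.000

J = [[-1, -4·r + 1, -4·q], [2·p - 2·r, 0, -2·p - 1], [2·p, -3, 2·r]].
At the point, J = [[-1.000, -1.000, -2.000], [2.000, 0.000, -4.000], [3.000, -3.000, 1.000]].
det J = 38.000.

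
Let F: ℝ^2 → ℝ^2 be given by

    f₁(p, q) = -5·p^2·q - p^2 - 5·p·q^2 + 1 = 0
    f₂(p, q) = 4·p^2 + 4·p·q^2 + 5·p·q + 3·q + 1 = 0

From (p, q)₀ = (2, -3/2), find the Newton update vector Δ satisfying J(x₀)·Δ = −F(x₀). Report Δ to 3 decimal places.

(-0.606, 0.444)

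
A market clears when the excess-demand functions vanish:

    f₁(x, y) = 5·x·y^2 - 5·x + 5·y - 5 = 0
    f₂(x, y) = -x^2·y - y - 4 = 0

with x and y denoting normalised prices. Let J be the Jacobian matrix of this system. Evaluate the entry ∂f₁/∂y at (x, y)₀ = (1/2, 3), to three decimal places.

20.000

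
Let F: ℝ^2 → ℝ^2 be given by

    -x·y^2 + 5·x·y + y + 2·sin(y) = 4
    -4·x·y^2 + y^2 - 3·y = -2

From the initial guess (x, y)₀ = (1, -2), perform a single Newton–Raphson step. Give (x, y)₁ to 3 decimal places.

At (1, -2): F = (-21.81859, -4.000).
Jacobian J = [[-y^2 + 5·y, -2·x·y + 5·x + 2·cos(y) + 1], [-4·y^2, -8·x·y + 2·y - 3]].
At the point, J = [[-14.000, 9.16771], [-16.000, 9.000]] (det J = 20.68330).
Solving J·Δ = −F gives Δ = (7.721, 14.171).
Then the next iterate is (x, y)₁ = (8.721, 12.171).

(8.721, 12.171)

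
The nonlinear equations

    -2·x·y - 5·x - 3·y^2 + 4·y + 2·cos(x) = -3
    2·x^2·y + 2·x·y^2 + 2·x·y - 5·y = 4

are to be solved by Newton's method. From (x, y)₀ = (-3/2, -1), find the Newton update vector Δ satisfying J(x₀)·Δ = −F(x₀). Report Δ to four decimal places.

At (-3/2, -1): F = (0.641474, -3.5000).
Jacobian J = [[-2·y - 2·sin(x) - 5, -2·x - 6·y + 4], [4·x·y + 2·y^2 + 2·y, 2·x^2 + 4·x·y + 2·x - 5]].
At the point, J = [[-1.005010, 13.0000], [6.0000, 2.5000]] (det J = -80.512525).
Solving J·Δ = −F gives Δ = (0.5850, -0.0041).

(0.5850, -0.0041)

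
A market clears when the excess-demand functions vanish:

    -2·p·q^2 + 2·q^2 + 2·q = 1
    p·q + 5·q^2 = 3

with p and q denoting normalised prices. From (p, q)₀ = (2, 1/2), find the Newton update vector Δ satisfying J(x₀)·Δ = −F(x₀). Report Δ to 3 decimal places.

At (2, 1/2): F = (-0.500, -0.750).
Jacobian J = [[-2·q^2, -4·p·q + 4·q + 2], [q, p + 10·q]].
At the point, J = [[-0.500, 0.000], [0.500, 7.000]] (det J = -3.500).
Solving J·Δ = −F gives Δ = (-1.000, 0.179).

(-1.000, 0.179)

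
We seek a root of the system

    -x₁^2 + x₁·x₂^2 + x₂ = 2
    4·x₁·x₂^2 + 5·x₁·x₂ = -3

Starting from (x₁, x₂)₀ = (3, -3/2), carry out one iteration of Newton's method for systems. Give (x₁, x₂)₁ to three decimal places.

(1.008, -1.285)

At (3, -3/2): F = (-5.750, 7.500).
Jacobian J = [[-2·x₁ + x₂^2, 2·x₁·x₂ + 1], [4·x₂^2 + 5·x₂, 8·x₁·x₂ + 5·x₁]].
At the point, J = [[-3.750, -8.000], [1.500, -21.000]] (det J = 90.750).
Solving J·Δ = −F gives Δ = (-1.992, 0.215).
Then the next iterate is (x₁, x₂)₁ = (1.008, -1.285).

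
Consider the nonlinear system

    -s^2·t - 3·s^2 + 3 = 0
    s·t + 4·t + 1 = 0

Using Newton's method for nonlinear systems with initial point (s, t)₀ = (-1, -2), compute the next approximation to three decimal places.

At (-1, -2): F = (2.000, -5.000).
Jacobian J = [[-2·s·t - 6·s, -s^2], [t, s + 4]].
At the point, J = [[2.000, -1.000], [-2.000, 3.000]] (det J = 4.000).
Solving J·Δ = −F gives Δ = (-0.250, 1.500).
Then the next iterate is (s, t)₁ = (-1.250, -0.500).

(-1.250, -0.500)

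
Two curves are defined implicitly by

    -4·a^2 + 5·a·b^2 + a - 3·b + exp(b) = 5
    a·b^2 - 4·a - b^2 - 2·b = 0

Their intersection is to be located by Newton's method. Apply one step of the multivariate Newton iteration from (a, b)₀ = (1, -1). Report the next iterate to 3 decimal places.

At (1, -1): F = (0.36788, -2.000).
Jacobian J = [[-8·a + 5·b^2 + 1, 10·a·b + exp(b) - 3], [b^2 - 4, 2·a·b - 2·b - 2]].
At the point, J = [[-2.000, -12.63212], [-3.000, -2.000]] (det J = -33.89636).
Solving J·Δ = −F gives Δ = (-0.767, 0.151).
Then the next iterate is (a, b)₁ = (0.233, -0.849).

(0.233, -0.849)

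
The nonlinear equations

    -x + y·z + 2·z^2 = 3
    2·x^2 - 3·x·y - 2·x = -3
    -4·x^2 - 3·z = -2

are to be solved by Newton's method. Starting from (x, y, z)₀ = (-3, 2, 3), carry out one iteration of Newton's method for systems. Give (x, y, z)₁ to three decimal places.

At (-3, 2, 3): F = (24.000, 45.000, -43.000).
Jacobian J = [[-1, z, y + 4·z], [4·x - 3·y - 2, -3·x, 0], [-8·x, 0, -3]].
At the point, J = [[-1.000, 3.000, 14.000], [-20.000, 9.000, 0.000], [24.000, 0.000, -3.000]] (det J = -3177.000).
Solving J·Δ = −F gives Δ = (1.629, -1.380, -1.302).
Then the next iterate is (x, y, z)₁ = (-1.371, 0.620, 1.698).

(-1.371, 0.620, 1.698)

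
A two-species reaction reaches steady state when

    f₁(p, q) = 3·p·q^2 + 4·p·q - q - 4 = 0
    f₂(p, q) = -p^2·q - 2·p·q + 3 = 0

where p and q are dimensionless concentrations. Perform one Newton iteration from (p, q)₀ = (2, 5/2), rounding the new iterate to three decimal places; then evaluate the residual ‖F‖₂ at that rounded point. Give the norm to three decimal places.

At (2, 5/2): F = (51.000, -17.000).
Jacobian J = [[3·q^2 + 4·q, 6·p·q + 4·p - 1], [-2·p·q - 2·q, -p^2 - 2·p]].
At the point, J = [[28.750, 37.000], [-15.000, -8.000]] (det J = 325.000).
Solving J·Δ = −F gives Δ = (-0.680, -0.850).
Then the next iterate is (p, q)₁ = (1.320, 1.650).
Re-evaluating at (1.320, 1.650): F = (13.84310, -4.23096), so ‖F‖₂ = 14.475.

14.475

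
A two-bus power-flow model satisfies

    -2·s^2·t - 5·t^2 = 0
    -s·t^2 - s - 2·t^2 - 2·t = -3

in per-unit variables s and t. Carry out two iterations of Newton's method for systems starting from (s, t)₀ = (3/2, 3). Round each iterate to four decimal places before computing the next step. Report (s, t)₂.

At (3/2, 3): F = (-58.5000, -36.0000).
Jacobian J = [[-4·s·t, -2·s^2 - 10·t], [-t^2 - 1, -2·s·t - 4·t - 2]].
At the point, J = [[-18.0000, -34.5000], [-10.0000, -23.0000]] (det J = 69.0000).
Solving J·Δ = −F gives Δ = (-1.5000, -0.9130).
Then the next iterate is (s, t)₁ = (0.0000, 2.0870).
Round to (0.0000, 2.0870) and repeat: F = (-21.777845, -9.885138), J = [[0.0000, -20.8700], [-5.355569, -10.3480]].
Δ = (0.1705, -1.0435), so (s, t)₂ = (0.1705, 1.0435).

(0.1705, 1.0435)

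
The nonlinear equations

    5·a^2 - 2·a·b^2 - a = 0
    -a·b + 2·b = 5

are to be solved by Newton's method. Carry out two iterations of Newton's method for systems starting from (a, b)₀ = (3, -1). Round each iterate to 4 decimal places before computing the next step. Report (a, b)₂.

(3.4990, -3.1372)

At (3, -1): F = (36.0000, -4.0000).
Jacobian J = [[10·a - 2·b^2 - 1, -4·a·b], [-b, -a + 2]].
At the point, J = [[27.0000, 12.0000], [1.0000, -1.0000]] (det J = -39.0000).
Solving J·Δ = −F gives Δ = (0.3077, -3.6923).
Then the next iterate is (a, b)₁ = (3.3077, -4.6923).
Round to (3.3077, -4.6923) and repeat: F = (-94.259059, 1.136121), J = [[-11.958359, 62.082883], [4.6923, -1.3077]].
Δ = (0.1913, 1.5551), so (a, b)₂ = (3.4990, -3.1372).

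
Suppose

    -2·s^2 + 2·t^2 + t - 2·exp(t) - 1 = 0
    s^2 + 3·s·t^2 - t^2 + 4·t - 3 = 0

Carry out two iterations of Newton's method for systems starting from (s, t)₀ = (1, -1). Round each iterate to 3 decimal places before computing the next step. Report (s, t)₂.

(1.455, -1.993)

At (1, -1): F = (-2.73576, -4.000).
Jacobian J = [[-4·s, 4·t - 2·exp(t) + 1], [2·s + 3·t^2, 6·s·t - 2·t + 4]].
At the point, J = [[-4.000, -3.73576], [5.000, 0.000]] (det J = 18.67879).
Solving J·Δ = −F gives Δ = (0.800, -1.589).
Then the next iterate is (s, t)₁ = (1.800, -2.589).
Round to (1.800, -2.589) and repeat: F = (3.18665, 19.37685), J = [[-7.200, -9.50619], [23.70876, -18.78320]].
Δ = (-0.345, 0.596), so (s, t)₂ = (1.455, -1.993).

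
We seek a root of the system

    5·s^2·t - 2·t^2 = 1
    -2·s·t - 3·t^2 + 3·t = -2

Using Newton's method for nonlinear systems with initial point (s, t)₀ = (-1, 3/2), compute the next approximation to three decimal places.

(-0.908, 2.118)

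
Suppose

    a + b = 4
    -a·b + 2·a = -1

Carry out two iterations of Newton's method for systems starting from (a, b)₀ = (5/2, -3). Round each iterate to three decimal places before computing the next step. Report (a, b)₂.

(1.600, 2.400)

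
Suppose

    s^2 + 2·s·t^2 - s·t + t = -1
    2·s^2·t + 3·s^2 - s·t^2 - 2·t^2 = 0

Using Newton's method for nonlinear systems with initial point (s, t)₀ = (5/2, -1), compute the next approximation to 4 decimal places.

(1.0516, -0.8119)

At (5/2, -1): F = (13.7500, 1.7500).
Jacobian J = [[2·s + 2·t^2 - t, 4·s·t - s + 1], [4·s·t + 6·s - t^2, 2·s^2 - 2·s·t - 4·t]].
At the point, J = [[8.0000, -11.5000], [4.0000, 21.5000]] (det J = 218.0000).
Solving J·Δ = −F gives Δ = (-1.4484, 0.1881).
Then the next iterate is (s, t)₁ = (1.0516, -0.8119).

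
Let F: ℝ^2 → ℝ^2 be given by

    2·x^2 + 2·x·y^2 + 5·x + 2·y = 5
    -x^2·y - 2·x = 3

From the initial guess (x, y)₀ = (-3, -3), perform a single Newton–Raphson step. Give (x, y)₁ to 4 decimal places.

(-2.1195, -1.6233)

At (-3, -3): F = (-62.0000, 30.0000).
Jacobian J = [[4·x + 2·y^2 + 5, 4·x·y + 2], [-2·x·y - 2, -x^2]].
At the point, J = [[11.0000, 38.0000], [-20.0000, -9.0000]] (det J = 661.0000).
Solving J·Δ = −F gives Δ = (0.8805, 1.3767).
Then the next iterate is (x, y)₁ = (-2.1195, -1.6233).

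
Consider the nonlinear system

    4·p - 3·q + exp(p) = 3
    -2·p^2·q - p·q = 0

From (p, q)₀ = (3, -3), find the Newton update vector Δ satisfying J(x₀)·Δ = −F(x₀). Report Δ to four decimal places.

At (3, -3): F = (38.085537, 63.0000).
Jacobian J = [[exp(p) + 4, -3], [-4·p·q - q, -2·p^2 - p]].
At the point, J = [[24.085537, -3.0000], [39.0000, -21.0000]] (det J = -388.796275).
Solving J·Δ = −F gives Δ = (-1.5710, 0.0824).

(-1.5710, 0.0824)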